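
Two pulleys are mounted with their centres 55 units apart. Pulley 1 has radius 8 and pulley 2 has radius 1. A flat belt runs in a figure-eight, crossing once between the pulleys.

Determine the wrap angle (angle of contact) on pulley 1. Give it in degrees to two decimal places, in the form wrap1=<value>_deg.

wrap1=198.84_deg

crossed belt: β = asin((r1+r2)/C) = asin(9/55) = 9.4180°
wrap1 = wrap2 = π + 2β = 198.8361°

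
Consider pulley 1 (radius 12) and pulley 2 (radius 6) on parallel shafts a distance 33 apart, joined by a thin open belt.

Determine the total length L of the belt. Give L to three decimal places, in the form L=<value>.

open belt: β = asin((r2−r1)/C) = asin(-6/33) = -10.4757°
wrap1 = π − 2β = 200.9514°
wrap2 = π + 2β = 159.0486°
tangent length = C·cosβ = 32.4500
L = r1·wrap1 + r2·wrap2 + 2·C·cosβ = 12·3.5073 + 6·2.7759 + 2·32.4500 = 123.6426

L=123.643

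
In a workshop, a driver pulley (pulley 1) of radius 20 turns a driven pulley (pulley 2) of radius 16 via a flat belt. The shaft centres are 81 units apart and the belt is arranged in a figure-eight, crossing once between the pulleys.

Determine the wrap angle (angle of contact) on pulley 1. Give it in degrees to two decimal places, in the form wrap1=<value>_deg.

crossed belt: β = asin((r1+r2)/C) = asin(36/81) = 26.3878°
wrap1 = wrap2 = π + 2β = 232.7756°

wrap1=232.78_deg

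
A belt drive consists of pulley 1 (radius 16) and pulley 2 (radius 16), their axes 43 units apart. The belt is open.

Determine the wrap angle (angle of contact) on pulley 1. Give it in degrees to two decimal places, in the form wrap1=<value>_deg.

open belt: β = asin((r2−r1)/C) = asin(0/43) = 0.0000°
wrap1 = π − 2β = 180.0000°
wrap2 = π + 2β = 180.0000°

wrap1=180.00_deg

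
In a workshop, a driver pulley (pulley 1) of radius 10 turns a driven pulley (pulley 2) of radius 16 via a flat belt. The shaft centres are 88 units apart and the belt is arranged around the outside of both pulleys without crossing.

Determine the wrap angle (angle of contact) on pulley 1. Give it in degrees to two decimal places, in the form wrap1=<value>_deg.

open belt: β = asin((r2−r1)/C) = asin(6/88) = 3.9096°
wrap1 = π − 2β = 172.1809°
wrap2 = π + 2β = 187.8191°

wrap1=172.18_deg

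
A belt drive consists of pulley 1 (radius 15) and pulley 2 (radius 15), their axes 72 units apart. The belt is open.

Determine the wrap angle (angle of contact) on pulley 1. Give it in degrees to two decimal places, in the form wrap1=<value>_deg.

wrap1=180.00_deg

open belt: β = asin((r2−r1)/C) = asin(0/72) = 0.0000°
wrap1 = π − 2β = 180.0000°
wrap2 = π + 2β = 180.0000°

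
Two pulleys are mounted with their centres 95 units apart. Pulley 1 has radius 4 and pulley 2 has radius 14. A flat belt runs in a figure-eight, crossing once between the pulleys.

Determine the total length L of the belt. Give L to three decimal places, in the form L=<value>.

crossed belt: β = asin((r1+r2)/C) = asin(18/95) = 10.9221°
wrap1 = wrap2 = π + 2β = 201.8441°
tangent length = C·cosβ = 93.2792
L = (r1+r2)·wrap + 2·C·cosβ = 18·3.5228 + 2·93.2792 = 249.9695

L=249.970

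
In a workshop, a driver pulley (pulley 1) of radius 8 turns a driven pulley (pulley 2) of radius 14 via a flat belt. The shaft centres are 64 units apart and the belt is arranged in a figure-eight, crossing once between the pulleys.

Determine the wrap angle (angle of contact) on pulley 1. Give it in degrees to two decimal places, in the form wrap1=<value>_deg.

crossed belt: β = asin((r1+r2)/C) = asin(22/64) = 20.1055°
wrap1 = wrap2 = π + 2β = 220.2110°

wrap1=220.21_deg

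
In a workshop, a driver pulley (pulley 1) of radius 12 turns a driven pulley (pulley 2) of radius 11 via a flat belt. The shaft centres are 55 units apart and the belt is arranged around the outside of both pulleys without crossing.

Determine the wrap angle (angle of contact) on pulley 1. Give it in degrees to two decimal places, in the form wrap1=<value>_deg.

open belt: β = asin((r2−r1)/C) = asin(-1/55) = -1.0418°
wrap1 = π − 2β = 182.0836°
wrap2 = π + 2β = 177.9164°

wrap1=182.08_deg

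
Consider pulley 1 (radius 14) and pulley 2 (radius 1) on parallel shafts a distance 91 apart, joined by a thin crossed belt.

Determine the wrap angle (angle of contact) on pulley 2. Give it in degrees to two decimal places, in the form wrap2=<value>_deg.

crossed belt: β = asin((r1+r2)/C) = asin(15/91) = 9.4877°
wrap1 = wrap2 = π + 2β = 198.9753°

wrap2=198.98_deg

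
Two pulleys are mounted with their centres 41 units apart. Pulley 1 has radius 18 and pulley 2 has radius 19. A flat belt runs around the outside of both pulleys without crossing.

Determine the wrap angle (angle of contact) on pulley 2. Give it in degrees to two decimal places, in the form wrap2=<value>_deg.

open belt: β = asin((r2−r1)/C) = asin(1/41) = 1.3976°
wrap1 = π − 2β = 177.2048°
wrap2 = π + 2β = 182.7952°

wrap2=182.80_deg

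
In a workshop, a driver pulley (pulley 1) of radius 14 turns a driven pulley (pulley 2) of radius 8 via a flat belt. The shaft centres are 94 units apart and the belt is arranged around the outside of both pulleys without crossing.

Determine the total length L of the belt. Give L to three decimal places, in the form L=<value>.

open belt: β = asin((r2−r1)/C) = asin(-6/94) = -3.6597°
wrap1 = π − 2β = 187.3193°
wrap2 = π + 2β = 172.6807°
tangent length = C·cosβ = 93.8083
L = r1·wrap1 + r2·wrap2 + 2·C·cosβ = 14·3.2693 + 8·3.0138 + 2·93.8083 = 257.4981

L=257.498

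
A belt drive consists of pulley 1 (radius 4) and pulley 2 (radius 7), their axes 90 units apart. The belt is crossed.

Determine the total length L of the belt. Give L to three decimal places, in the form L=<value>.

L=215.904

crossed belt: β = asin((r1+r2)/C) = asin(11/90) = 7.0204°
wrap1 = wrap2 = π + 2β = 194.0407°
tangent length = C·cosβ = 89.3252
L = (r1+r2)·wrap + 2·C·cosβ = 11·3.3866 + 2·89.3252 = 215.9036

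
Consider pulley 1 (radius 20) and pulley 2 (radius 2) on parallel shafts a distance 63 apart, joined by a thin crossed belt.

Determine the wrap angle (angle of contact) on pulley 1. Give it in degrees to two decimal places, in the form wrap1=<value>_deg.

wrap1=220.88_deg

crossed belt: β = asin((r1+r2)/C) = asin(22/63) = 20.4388°
wrap1 = wrap2 = π + 2β = 220.8776°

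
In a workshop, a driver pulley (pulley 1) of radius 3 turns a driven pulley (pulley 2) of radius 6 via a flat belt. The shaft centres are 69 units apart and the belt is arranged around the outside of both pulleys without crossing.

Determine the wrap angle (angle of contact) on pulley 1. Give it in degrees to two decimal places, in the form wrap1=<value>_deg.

wrap1=175.02_deg

open belt: β = asin((r2−r1)/C) = asin(3/69) = 2.4919°
wrap1 = π − 2β = 175.0162°
wrap2 = π + 2β = 184.9838°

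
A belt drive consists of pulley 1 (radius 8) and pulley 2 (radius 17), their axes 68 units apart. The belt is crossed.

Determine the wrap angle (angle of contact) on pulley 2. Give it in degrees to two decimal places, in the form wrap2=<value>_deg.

wrap2=223.14_deg

crossed belt: β = asin((r1+r2)/C) = asin(25/68) = 21.5706°
wrap1 = wrap2 = π + 2β = 223.1412°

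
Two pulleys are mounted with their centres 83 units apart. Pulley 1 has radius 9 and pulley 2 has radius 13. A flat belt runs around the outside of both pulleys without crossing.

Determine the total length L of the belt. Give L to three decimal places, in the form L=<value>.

L=235.308

open belt: β = asin((r2−r1)/C) = asin(4/83) = 2.7623°
wrap1 = π − 2β = 174.4754°
wrap2 = π + 2β = 185.5246°
tangent length = C·cosβ = 82.9036
L = r1·wrap1 + r2·wrap2 + 2·C·cosβ = 9·3.0452 + 13·3.2380 + 2·82.9036 = 235.3078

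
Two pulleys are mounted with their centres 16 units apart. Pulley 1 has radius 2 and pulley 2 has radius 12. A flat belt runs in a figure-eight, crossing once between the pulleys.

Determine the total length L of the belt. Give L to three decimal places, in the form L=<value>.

L=89.306

crossed belt: β = asin((r1+r2)/C) = asin(14/16) = 61.0450°
wrap1 = wrap2 = π + 2β = 302.0900°
tangent length = C·cosβ = 7.7460
L = (r1+r2)·wrap + 2·C·cosβ = 14·5.2725 + 2·7.7460 = 89.3064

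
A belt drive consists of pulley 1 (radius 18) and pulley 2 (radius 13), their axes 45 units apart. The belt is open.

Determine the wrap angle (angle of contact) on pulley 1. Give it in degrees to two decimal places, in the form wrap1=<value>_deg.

open belt: β = asin((r2−r1)/C) = asin(-5/45) = -6.3794°
wrap1 = π − 2β = 192.7587°
wrap2 = π + 2β = 167.2413°

wrap1=192.76_deg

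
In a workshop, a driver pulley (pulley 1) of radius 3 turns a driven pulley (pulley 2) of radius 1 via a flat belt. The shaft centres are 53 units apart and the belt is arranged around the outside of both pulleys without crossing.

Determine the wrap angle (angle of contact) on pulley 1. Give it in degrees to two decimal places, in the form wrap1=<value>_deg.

open belt: β = asin((r2−r1)/C) = asin(-2/53) = -2.1626°
wrap1 = π − 2β = 184.3252°
wrap2 = π + 2β = 175.6748°

wrap1=184.33_deg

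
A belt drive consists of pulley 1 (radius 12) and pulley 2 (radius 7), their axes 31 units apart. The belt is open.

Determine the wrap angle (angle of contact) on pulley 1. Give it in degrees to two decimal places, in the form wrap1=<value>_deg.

wrap1=198.56_deg

open belt: β = asin((r2−r1)/C) = asin(-5/31) = -9.2818°
wrap1 = π − 2β = 198.5636°
wrap2 = π + 2β = 161.4364°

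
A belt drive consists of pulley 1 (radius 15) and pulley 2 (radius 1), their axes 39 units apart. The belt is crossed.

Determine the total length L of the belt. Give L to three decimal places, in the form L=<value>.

L=134.927

crossed belt: β = asin((r1+r2)/C) = asin(16/39) = 24.2209°
wrap1 = wrap2 = π + 2β = 228.4419°
tangent length = C·cosβ = 35.5668
L = (r1+r2)·wrap + 2·C·cosβ = 16·3.9871 + 2·35.5668 = 134.9267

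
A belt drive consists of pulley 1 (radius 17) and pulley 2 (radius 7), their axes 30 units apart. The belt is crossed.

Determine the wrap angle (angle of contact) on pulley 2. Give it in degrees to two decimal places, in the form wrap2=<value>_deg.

wrap2=286.26_deg

crossed belt: β = asin((r1+r2)/C) = asin(24/30) = 53.1301°
wrap1 = wrap2 = π + 2β = 286.2602°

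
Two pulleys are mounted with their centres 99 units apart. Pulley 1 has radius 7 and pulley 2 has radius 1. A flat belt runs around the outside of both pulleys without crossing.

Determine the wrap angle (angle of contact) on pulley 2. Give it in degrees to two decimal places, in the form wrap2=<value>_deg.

open belt: β = asin((r2−r1)/C) = asin(-6/99) = -3.4746°
wrap1 = π − 2β = 186.9492°
wrap2 = π + 2β = 173.0508°

wrap2=173.05_deg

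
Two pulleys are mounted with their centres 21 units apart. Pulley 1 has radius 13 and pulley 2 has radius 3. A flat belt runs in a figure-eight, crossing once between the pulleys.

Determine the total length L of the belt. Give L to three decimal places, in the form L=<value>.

L=105.188

crossed belt: β = asin((r1+r2)/C) = asin(16/21) = 49.6324°
wrap1 = wrap2 = π + 2β = 279.2648°
tangent length = C·cosβ = 13.6015
L = (r1+r2)·wrap + 2·C·cosβ = 16·4.8741 + 2·13.6015 = 105.1884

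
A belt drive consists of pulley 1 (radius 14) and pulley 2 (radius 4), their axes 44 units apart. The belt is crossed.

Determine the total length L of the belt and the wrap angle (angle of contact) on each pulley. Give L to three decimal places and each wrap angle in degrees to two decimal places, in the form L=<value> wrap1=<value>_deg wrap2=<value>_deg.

L=152.021 wrap1=228.30_deg wrap2=228.30_deg

crossed belt: β = asin((r1+r2)/C) = asin(18/44) = 24.1477°
wrap1 = wrap2 = π + 2β = 228.2955°
tangent length = C·cosβ = 40.1497
L = (r1+r2)·wrap + 2·C·cosβ = 18·3.9845 + 2·40.1497 = 152.0206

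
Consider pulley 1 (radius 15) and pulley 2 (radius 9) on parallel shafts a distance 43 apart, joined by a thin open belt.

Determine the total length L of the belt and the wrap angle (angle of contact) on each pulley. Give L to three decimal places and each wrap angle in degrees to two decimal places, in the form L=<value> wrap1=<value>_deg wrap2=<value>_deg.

open belt: β = asin((r2−r1)/C) = asin(-6/43) = -8.0209°
wrap1 = π − 2β = 196.0419°
wrap2 = π + 2β = 163.9581°
tangent length = C·cosβ = 42.5793
L = r1·wrap1 + r2·wrap2 + 2·C·cosβ = 15·3.4216 + 9·2.8616 + 2·42.5793 = 162.2368

L=162.237 wrap1=196.04_deg wrap2=163.96_deg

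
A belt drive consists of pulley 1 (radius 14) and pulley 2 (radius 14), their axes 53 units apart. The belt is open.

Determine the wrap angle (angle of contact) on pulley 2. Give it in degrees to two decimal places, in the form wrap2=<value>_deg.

wrap2=180.00_deg

open belt: β = asin((r2−r1)/C) = asin(0/53) = 0.0000°
wrap1 = π − 2β = 180.0000°
wrap2 = π + 2β = 180.0000°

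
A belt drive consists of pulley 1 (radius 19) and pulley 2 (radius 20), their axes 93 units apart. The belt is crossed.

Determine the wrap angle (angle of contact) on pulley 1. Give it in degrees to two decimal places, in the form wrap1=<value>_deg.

wrap1=229.59_deg

crossed belt: β = asin((r1+r2)/C) = asin(39/93) = 24.7939°
wrap1 = wrap2 = π + 2β = 229.5877°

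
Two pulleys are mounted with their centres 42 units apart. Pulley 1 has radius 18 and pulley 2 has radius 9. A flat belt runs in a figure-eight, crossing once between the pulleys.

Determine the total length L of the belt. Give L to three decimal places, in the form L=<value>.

crossed belt: β = asin((r1+r2)/C) = asin(27/42) = 40.0052°
wrap1 = wrap2 = π + 2β = 260.0104°
tangent length = C·cosβ = 32.1714
L = (r1+r2)·wrap + 2·C·cosβ = 27·4.5380 + 2·32.1714 = 186.8698

L=186.870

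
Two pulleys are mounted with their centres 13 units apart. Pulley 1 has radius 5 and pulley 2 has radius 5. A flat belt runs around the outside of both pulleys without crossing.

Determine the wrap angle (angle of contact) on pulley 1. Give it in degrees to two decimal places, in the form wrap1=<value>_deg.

open belt: β = asin((r2−r1)/C) = asin(0/13) = 0.0000°
wrap1 = π − 2β = 180.0000°
wrap2 = π + 2β = 180.0000°

wrap1=180.00_deg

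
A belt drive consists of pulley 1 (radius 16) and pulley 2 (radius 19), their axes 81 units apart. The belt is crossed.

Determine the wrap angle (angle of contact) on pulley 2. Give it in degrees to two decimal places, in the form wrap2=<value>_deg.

crossed belt: β = asin((r1+r2)/C) = asin(35/81) = 25.6008°
wrap1 = wrap2 = π + 2β = 231.2017°

wrap2=231.20_deg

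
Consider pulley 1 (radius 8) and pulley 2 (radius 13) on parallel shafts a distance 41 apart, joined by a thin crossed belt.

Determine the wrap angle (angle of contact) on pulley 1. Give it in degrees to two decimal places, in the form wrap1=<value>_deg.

wrap1=241.62_deg

crossed belt: β = asin((r1+r2)/C) = asin(21/41) = 30.8102°
wrap1 = wrap2 = π + 2β = 241.6203°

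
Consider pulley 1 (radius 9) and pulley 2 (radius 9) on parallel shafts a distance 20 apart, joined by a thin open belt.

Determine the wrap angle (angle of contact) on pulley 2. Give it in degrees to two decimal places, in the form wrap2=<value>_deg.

wrap2=180.00_deg

open belt: β = asin((r2−r1)/C) = asin(0/20) = 0.0000°
wrap1 = π − 2β = 180.0000°
wrap2 = π + 2β = 180.0000°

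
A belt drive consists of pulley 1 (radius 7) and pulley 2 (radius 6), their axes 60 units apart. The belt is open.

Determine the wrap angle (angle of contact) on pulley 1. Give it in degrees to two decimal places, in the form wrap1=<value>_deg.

wrap1=181.91_deg

open belt: β = asin((r2−r1)/C) = asin(-1/60) = -0.9550°
wrap1 = π − 2β = 181.9099°
wrap2 = π + 2β = 178.0901°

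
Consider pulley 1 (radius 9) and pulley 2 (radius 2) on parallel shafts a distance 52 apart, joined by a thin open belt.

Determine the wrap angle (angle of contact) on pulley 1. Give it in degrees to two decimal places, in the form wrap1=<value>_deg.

open belt: β = asin((r2−r1)/C) = asin(-7/52) = -7.7364°
wrap1 = π − 2β = 195.4728°
wrap2 = π + 2β = 164.5272°

wrap1=195.47_deg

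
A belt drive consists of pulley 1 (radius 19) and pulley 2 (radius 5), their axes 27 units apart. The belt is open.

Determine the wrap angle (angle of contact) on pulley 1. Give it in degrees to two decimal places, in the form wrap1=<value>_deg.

open belt: β = asin((r2−r1)/C) = asin(-14/27) = -31.2329°
wrap1 = π − 2β = 242.4659°
wrap2 = π + 2β = 117.5341°

wrap1=242.47_deg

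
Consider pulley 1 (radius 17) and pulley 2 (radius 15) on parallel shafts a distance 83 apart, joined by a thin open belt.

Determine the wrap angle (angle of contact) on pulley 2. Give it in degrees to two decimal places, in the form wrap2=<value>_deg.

open belt: β = asin((r2−r1)/C) = asin(-2/83) = -1.3808°
wrap1 = π − 2β = 182.7615°
wrap2 = π + 2β = 177.2385°

wrap2=177.24_deg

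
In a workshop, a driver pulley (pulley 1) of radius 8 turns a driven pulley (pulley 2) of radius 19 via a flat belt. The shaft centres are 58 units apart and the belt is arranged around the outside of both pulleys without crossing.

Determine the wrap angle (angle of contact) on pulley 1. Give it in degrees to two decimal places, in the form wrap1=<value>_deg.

wrap1=158.13_deg

open belt: β = asin((r2−r1)/C) = asin(11/58) = 10.9327°
wrap1 = π − 2β = 158.1347°
wrap2 = π + 2β = 201.8653°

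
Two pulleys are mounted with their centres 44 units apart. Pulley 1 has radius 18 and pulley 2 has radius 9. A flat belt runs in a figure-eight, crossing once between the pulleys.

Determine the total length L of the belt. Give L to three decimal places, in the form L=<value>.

crossed belt: β = asin((r1+r2)/C) = asin(27/44) = 37.8529°
wrap1 = wrap2 = π + 2β = 255.7058°
tangent length = C·cosβ = 34.7419
L = (r1+r2)·wrap + 2·C·cosβ = 27·4.4629 + 2·34.7419 = 189.9823

L=189.982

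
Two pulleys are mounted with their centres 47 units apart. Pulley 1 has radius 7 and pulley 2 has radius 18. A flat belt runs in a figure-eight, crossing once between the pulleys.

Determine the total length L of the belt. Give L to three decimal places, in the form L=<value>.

crossed belt: β = asin((r1+r2)/C) = asin(25/47) = 32.1349°
wrap1 = wrap2 = π + 2β = 244.2699°
tangent length = C·cosβ = 39.7995
L = (r1+r2)·wrap + 2·C·cosβ = 25·4.2633 + 2·39.7995 = 186.1818

L=186.182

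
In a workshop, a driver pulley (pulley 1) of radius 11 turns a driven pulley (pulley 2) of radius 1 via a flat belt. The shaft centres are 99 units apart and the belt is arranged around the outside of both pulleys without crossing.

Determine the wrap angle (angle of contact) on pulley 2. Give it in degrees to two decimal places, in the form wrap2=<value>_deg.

open belt: β = asin((r2−r1)/C) = asin(-10/99) = -5.7973°
wrap1 = π − 2β = 191.5947°
wrap2 = π + 2β = 168.4053°

wrap2=168.41_deg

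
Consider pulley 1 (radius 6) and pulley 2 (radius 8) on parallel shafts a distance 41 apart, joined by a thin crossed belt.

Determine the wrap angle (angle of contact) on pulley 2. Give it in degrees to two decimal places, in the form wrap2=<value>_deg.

wrap2=219.93_deg

crossed belt: β = asin((r1+r2)/C) = asin(14/41) = 19.9661°
wrap1 = wrap2 = π + 2β = 219.9321°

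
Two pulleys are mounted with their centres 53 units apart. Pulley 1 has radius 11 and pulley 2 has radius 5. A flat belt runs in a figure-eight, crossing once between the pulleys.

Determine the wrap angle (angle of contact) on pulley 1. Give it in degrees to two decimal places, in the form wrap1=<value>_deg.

crossed belt: β = asin((r1+r2)/C) = asin(16/53) = 17.5710°
wrap1 = wrap2 = π + 2β = 215.1419°

wrap1=215.14_deg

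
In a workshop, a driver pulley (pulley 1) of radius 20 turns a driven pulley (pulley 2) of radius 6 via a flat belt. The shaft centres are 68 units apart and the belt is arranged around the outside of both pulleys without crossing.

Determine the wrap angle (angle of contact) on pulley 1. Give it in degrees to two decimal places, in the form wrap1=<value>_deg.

open belt: β = asin((r2−r1)/C) = asin(-14/68) = -11.8812°
wrap1 = π − 2β = 203.7623°
wrap2 = π + 2β = 156.2377°

wrap1=203.76_deg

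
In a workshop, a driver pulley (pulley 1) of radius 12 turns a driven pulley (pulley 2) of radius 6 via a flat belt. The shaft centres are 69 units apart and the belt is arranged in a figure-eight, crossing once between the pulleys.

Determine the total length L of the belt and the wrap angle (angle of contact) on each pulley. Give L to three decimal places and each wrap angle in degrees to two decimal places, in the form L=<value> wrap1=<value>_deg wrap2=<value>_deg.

crossed belt: β = asin((r1+r2)/C) = asin(18/69) = 15.1217°
wrap1 = wrap2 = π + 2β = 210.2433°
tangent length = C·cosβ = 66.6108
L = (r1+r2)·wrap + 2·C·cosβ = 18·3.6694 + 2·66.6108 = 199.2715

L=199.272 wrap1=210.24_deg wrap2=210.24_deg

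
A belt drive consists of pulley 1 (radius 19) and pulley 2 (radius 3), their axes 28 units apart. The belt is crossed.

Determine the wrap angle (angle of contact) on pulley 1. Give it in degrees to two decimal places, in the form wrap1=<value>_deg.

crossed belt: β = asin((r1+r2)/C) = asin(22/28) = 51.7868°
wrap1 = wrap2 = π + 2β = 283.5736°

wrap1=283.57_deg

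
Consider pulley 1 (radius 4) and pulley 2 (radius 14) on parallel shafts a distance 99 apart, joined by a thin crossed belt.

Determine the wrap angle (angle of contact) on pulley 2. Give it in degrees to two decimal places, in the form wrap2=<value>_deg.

wrap2=200.95_deg

crossed belt: β = asin((r1+r2)/C) = asin(18/99) = 10.4757°
wrap1 = wrap2 = π + 2β = 200.9514°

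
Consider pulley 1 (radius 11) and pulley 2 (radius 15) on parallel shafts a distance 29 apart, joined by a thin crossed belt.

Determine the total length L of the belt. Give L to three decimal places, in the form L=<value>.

L=165.192

crossed belt: β = asin((r1+r2)/C) = asin(26/29) = 63.7084°
wrap1 = wrap2 = π + 2β = 307.4169°
tangent length = C·cosβ = 12.8452
L = (r1+r2)·wrap + 2·C·cosβ = 26·5.3654 + 2·12.8452 = 165.1918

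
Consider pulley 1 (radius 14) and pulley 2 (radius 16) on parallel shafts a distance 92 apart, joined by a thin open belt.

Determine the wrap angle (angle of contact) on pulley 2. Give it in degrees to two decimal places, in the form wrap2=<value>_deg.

wrap2=182.49_deg

open belt: β = asin((r2−r1)/C) = asin(2/92) = 1.2457°
wrap1 = π − 2β = 177.5087°
wrap2 = π + 2β = 182.4913°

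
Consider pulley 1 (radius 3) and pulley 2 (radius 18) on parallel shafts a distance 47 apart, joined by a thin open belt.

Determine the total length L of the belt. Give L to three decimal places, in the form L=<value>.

open belt: β = asin((r2−r1)/C) = asin(15/47) = 18.6115°
wrap1 = π − 2β = 142.7771°
wrap2 = π + 2β = 217.2229°
tangent length = C·cosβ = 44.5421
L = r1·wrap1 + r2·wrap2 + 2·C·cosβ = 3·2.4919 + 18·3.7913 + 2·44.5421 = 164.8026

L=164.803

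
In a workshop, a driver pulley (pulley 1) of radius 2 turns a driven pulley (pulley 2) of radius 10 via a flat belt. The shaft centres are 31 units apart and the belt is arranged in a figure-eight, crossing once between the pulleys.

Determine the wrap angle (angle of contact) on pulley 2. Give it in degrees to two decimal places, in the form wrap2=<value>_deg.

crossed belt: β = asin((r1+r2)/C) = asin(12/31) = 22.7740°
wrap1 = wrap2 = π + 2β = 225.5479°

wrap2=225.55_deg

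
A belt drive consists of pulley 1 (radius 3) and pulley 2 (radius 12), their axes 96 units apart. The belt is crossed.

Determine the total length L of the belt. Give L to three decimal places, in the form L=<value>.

crossed belt: β = asin((r1+r2)/C) = asin(15/96) = 8.9893°
wrap1 = wrap2 = π + 2β = 197.9786°
tangent length = C·cosβ = 94.8209
L = (r1+r2)·wrap + 2·C·cosβ = 15·3.4554 + 2·94.8209 = 241.4724

L=241.472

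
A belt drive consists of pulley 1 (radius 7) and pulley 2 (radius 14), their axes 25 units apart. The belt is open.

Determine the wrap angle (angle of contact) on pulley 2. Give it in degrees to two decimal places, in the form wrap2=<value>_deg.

wrap2=212.52_deg

open belt: β = asin((r2−r1)/C) = asin(7/25) = 16.2602°
wrap1 = π − 2β = 147.4796°
wrap2 = π + 2β = 212.5204°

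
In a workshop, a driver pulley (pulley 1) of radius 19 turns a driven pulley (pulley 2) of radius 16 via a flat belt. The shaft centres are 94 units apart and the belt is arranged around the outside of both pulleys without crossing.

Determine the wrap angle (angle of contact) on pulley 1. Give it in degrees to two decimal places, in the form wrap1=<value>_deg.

wrap1=183.66_deg

open belt: β = asin((r2−r1)/C) = asin(-3/94) = -1.8289°
wrap1 = π − 2β = 183.6578°
wrap2 = π + 2β = 176.3422°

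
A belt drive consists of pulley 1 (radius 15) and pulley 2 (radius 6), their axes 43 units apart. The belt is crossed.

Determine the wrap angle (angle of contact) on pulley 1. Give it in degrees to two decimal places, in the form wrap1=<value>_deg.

wrap1=238.47_deg

crossed belt: β = asin((r1+r2)/C) = asin(21/43) = 29.2336°
wrap1 = wrap2 = π + 2β = 238.4673°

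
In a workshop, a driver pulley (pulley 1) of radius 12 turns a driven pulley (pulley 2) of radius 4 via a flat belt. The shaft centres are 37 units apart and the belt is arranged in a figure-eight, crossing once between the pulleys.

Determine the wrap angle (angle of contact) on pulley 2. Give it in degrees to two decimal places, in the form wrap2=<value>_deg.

crossed belt: β = asin((r1+r2)/C) = asin(16/37) = 25.6220°
wrap1 = wrap2 = π + 2β = 231.2441°

wrap2=231.24_deg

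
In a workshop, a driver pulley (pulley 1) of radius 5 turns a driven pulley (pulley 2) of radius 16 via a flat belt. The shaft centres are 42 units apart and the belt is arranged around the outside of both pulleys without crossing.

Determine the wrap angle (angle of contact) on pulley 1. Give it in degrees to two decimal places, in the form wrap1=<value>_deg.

wrap1=149.63_deg

open belt: β = asin((r2−r1)/C) = asin(11/42) = 15.1831°
wrap1 = π − 2β = 149.6338°
wrap2 = π + 2β = 210.3662°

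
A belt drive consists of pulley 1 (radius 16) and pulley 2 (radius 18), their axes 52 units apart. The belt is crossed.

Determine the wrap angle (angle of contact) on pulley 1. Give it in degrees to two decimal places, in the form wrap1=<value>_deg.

crossed belt: β = asin((r1+r2)/C) = asin(34/52) = 40.8322°
wrap1 = wrap2 = π + 2β = 261.6644°

wrap1=261.66_deg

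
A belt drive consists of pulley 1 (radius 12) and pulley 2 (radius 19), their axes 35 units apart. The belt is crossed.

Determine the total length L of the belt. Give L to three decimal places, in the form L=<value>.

crossed belt: β = asin((r1+r2)/C) = asin(31/35) = 62.3396°
wrap1 = wrap2 = π + 2β = 304.6791°
tangent length = C·cosβ = 16.2481
L = (r1+r2)·wrap + 2·C·cosβ = 31·5.3177 + 2·16.2481 = 197.3434

L=197.343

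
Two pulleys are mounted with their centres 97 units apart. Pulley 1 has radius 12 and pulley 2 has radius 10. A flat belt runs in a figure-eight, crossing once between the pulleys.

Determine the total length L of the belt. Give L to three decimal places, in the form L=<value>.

L=268.126

crossed belt: β = asin((r1+r2)/C) = asin(22/97) = 13.1090°
wrap1 = wrap2 = π + 2β = 206.2180°
tangent length = C·cosβ = 94.4722
L = (r1+r2)·wrap + 2·C·cosβ = 22·3.5992 + 2·94.4722 = 268.1265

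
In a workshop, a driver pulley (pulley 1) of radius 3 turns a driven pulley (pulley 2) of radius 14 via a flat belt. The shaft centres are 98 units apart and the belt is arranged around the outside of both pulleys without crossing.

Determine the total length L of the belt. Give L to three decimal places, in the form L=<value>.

L=250.643

open belt: β = asin((r2−r1)/C) = asin(11/98) = 6.4447°
wrap1 = π − 2β = 167.1105°
wrap2 = π + 2β = 192.8895°
tangent length = C·cosβ = 97.3807
L = r1·wrap1 + r2·wrap2 + 2·C·cosβ = 3·2.9166 + 14·3.3666 + 2·97.3807 = 250.6431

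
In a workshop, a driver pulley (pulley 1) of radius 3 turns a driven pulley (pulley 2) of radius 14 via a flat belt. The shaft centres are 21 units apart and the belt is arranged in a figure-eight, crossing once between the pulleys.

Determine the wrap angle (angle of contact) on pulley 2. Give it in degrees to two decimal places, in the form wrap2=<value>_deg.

crossed belt: β = asin((r1+r2)/C) = asin(17/21) = 54.0494°
wrap1 = wrap2 = π + 2β = 288.0989°

wrap2=288.10_deg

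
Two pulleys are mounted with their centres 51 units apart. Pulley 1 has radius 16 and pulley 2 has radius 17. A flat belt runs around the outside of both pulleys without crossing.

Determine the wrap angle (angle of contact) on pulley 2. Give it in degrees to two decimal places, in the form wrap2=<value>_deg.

open belt: β = asin((r2−r1)/C) = asin(1/51) = 1.1235°
wrap1 = π − 2β = 177.7530°
wrap2 = π + 2β = 182.2470°

wrap2=182.25_deg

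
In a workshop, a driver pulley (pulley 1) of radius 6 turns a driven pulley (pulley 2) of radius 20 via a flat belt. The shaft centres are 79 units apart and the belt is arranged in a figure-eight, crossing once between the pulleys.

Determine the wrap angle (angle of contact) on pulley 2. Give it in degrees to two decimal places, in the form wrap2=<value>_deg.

wrap2=218.43_deg

crossed belt: β = asin((r1+r2)/C) = asin(26/79) = 19.2150°
wrap1 = wrap2 = π + 2β = 218.4300°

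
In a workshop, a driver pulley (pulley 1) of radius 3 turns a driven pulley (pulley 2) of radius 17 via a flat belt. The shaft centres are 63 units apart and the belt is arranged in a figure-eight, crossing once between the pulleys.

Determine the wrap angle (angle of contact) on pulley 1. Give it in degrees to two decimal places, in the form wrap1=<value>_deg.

crossed belt: β = asin((r1+r2)/C) = asin(20/63) = 18.5094°
wrap1 = wrap2 = π + 2β = 217.0188°

wrap1=217.02_deg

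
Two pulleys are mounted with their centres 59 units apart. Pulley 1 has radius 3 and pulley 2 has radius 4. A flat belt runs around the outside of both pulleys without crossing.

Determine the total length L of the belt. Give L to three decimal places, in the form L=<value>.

open belt: β = asin((r2−r1)/C) = asin(1/59) = 0.9712°
wrap1 = π − 2β = 178.0577°
wrap2 = π + 2β = 181.9423°
tangent length = C·cosβ = 58.9915
L = r1·wrap1 + r2·wrap2 + 2·C·cosβ = 3·3.1077 + 4·3.1755 + 2·58.9915 = 140.0081

L=140.008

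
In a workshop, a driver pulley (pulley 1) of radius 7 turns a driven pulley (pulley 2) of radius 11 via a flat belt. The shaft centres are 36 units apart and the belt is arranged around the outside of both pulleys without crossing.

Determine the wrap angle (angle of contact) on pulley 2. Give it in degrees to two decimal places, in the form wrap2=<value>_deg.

wrap2=192.76_deg

open belt: β = asin((r2−r1)/C) = asin(4/36) = 6.3794°
wrap1 = π − 2β = 167.2413°
wrap2 = π + 2β = 192.7587°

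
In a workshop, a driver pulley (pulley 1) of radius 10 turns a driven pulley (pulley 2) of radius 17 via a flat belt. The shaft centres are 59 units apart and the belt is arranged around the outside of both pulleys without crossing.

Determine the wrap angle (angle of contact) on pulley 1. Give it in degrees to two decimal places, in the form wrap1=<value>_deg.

wrap1=166.37_deg

open belt: β = asin((r2−r1)/C) = asin(7/59) = 6.8139°
wrap1 = π − 2β = 166.3723°
wrap2 = π + 2β = 193.6277°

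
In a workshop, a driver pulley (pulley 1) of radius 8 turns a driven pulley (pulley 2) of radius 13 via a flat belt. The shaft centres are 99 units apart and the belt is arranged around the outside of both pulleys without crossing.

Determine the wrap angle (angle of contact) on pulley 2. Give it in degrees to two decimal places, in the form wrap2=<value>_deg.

open belt: β = asin((r2−r1)/C) = asin(5/99) = 2.8950°
wrap1 = π − 2β = 174.2101°
wrap2 = π + 2β = 185.7899°

wrap2=185.79_deg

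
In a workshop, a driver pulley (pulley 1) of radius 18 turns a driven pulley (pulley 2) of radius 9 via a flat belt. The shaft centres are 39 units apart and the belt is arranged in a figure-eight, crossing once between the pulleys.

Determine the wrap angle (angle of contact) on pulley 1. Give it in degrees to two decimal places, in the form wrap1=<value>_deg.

crossed belt: β = asin((r1+r2)/C) = asin(27/39) = 43.8131°
wrap1 = wrap2 = π + 2β = 267.6261°

wrap1=267.63_deg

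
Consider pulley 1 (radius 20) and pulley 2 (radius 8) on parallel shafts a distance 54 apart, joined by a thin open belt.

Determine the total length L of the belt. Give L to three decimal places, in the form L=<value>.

L=198.642

open belt: β = asin((r2−r1)/C) = asin(-12/54) = -12.8396°
wrap1 = π − 2β = 205.6792°
wrap2 = π + 2β = 154.3208°
tangent length = C·cosβ = 52.6498
L = r1·wrap1 + r2·wrap2 + 2·C·cosβ = 20·3.5898 + 8·2.6934 + 2·52.6498 = 198.6424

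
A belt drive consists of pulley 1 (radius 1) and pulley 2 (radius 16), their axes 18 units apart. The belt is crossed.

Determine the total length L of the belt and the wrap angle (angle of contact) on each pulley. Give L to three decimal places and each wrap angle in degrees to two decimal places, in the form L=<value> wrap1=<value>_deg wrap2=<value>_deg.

L=107.260 wrap1=321.62_deg wrap2=321.62_deg

crossed belt: β = asin((r1+r2)/C) = asin(17/18) = 70.8119°
wrap1 = wrap2 = π + 2β = 321.6237°
tangent length = C·cosβ = 5.9161
L = (r1+r2)·wrap + 2·C·cosβ = 17·5.6134 + 2·5.9161 = 107.2598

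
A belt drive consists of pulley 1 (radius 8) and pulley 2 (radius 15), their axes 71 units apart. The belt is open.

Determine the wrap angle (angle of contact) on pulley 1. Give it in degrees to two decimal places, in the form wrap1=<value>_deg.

open belt: β = asin((r2−r1)/C) = asin(7/71) = 5.6581°
wrap1 = π − 2β = 168.6839°
wrap2 = π + 2β = 191.3161°

wrap1=168.68_deg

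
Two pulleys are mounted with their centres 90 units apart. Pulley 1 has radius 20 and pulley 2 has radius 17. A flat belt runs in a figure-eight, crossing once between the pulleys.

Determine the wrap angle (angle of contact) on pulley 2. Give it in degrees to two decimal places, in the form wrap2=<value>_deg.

wrap2=228.55_deg

crossed belt: β = asin((r1+r2)/C) = asin(37/90) = 24.2747°
wrap1 = wrap2 = π + 2β = 228.5493°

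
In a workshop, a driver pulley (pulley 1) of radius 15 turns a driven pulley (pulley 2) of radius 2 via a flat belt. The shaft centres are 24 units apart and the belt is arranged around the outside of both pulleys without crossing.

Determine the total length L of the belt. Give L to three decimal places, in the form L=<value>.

L=108.638

open belt: β = asin((r2−r1)/C) = asin(-13/24) = -32.7972°
wrap1 = π − 2β = 245.5943°
wrap2 = π + 2β = 114.4057°
tangent length = C·cosβ = 20.1742
L = r1·wrap1 + r2·wrap2 + 2·C·cosβ = 15·4.2864 + 2·1.9968 + 2·20.1742 = 108.6384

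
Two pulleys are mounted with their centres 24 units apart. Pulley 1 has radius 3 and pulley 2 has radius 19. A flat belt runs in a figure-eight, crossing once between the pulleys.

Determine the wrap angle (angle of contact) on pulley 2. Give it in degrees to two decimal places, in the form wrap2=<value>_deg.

wrap2=312.89_deg

crossed belt: β = asin((r1+r2)/C) = asin(22/24) = 66.4435°
wrap1 = wrap2 = π + 2β = 312.8871°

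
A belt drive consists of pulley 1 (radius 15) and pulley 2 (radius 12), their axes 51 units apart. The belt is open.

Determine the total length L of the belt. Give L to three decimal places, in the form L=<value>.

L=187.000

open belt: β = asin((r2−r1)/C) = asin(-3/51) = -3.3723°
wrap1 = π − 2β = 186.7446°
wrap2 = π + 2β = 173.2554°
tangent length = C·cosβ = 50.9117
L = r1·wrap1 + r2·wrap2 + 2·C·cosβ = 15·3.2593 + 12·3.0239 + 2·50.9117 = 186.9995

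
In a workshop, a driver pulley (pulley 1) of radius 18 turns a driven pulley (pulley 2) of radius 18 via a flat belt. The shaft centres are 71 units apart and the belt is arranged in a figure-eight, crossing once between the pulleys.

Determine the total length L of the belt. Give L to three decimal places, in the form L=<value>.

crossed belt: β = asin((r1+r2)/C) = asin(36/71) = 30.4670°
wrap1 = wrap2 = π + 2β = 240.9340°
tangent length = C·cosβ = 61.1964
L = (r1+r2)·wrap + 2·C·cosβ = 36·4.2051 + 2·61.1964 = 273.7761

L=273.776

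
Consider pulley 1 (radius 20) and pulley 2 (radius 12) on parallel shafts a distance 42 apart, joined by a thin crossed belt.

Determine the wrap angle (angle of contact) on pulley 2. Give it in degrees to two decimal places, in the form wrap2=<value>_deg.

crossed belt: β = asin((r1+r2)/C) = asin(32/42) = 49.6324°
wrap1 = wrap2 = π + 2β = 279.2648°

wrap2=279.26_deg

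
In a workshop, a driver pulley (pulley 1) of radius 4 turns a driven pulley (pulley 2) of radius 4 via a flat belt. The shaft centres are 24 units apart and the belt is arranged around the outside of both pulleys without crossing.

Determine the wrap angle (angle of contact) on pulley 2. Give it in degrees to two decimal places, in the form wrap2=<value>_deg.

open belt: β = asin((r2−r1)/C) = asin(0/24) = 0.0000°
wrap1 = π − 2β = 180.0000°
wrap2 = π + 2β = 180.0000°

wrap2=180.00_deg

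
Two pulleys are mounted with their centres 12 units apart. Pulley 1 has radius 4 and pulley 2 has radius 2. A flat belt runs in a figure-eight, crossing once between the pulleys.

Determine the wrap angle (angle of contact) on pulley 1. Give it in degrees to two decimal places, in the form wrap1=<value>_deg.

wrap1=240.00_deg

crossed belt: β = asin((r1+r2)/C) = asin(6/12) = 30.0000°
wrap1 = wrap2 = π + 2β = 240.0000°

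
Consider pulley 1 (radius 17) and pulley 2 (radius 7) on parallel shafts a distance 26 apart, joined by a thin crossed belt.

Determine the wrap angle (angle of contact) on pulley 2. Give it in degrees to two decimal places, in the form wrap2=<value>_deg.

wrap2=314.76_deg

crossed belt: β = asin((r1+r2)/C) = asin(24/26) = 67.3801°
wrap1 = wrap2 = π + 2β = 314.7603°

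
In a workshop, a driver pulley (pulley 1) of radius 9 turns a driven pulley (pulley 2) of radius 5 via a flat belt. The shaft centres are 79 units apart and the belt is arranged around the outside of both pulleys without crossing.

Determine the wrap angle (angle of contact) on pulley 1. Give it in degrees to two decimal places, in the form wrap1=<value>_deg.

wrap1=185.80_deg

open belt: β = asin((r2−r1)/C) = asin(-4/79) = -2.9023°
wrap1 = π − 2β = 185.8046°
wrap2 = π + 2β = 174.1954°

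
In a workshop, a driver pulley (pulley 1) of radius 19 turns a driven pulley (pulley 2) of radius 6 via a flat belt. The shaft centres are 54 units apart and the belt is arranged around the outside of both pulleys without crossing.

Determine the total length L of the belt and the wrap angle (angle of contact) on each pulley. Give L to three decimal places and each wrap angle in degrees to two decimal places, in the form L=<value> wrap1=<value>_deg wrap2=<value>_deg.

open belt: β = asin((r2−r1)/C) = asin(-13/54) = -13.9303°
wrap1 = π − 2β = 207.8605°
wrap2 = π + 2β = 152.1395°
tangent length = C·cosβ = 52.4118
L = r1·wrap1 + r2·wrap2 + 2·C·cosβ = 19·3.6279 + 6·2.6553 + 2·52.4118 = 189.6848

L=189.685 wrap1=207.86_deg wrap2=152.14_deg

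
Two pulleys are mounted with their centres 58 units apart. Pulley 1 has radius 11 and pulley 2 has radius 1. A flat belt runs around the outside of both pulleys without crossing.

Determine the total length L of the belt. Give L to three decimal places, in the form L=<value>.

L=155.428

open belt: β = asin((r2−r1)/C) = asin(-10/58) = -9.9282°
wrap1 = π − 2β = 199.8564°
wrap2 = π + 2β = 160.1436°
tangent length = C·cosβ = 57.1314
L = r1·wrap1 + r2·wrap2 + 2·C·cosβ = 11·3.4882 + 1·2.7950 + 2·57.1314 = 155.4276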